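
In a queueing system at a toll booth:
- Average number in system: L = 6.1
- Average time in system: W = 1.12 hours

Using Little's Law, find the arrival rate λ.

Little's Law: L = λW, so λ = L/W
λ = 6.1/1.12 = 5.4464 vehicles/hour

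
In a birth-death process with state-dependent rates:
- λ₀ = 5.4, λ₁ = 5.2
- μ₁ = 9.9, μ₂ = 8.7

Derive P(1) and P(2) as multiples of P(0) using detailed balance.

Balance equations:
State 0: λ₀P₀ = μ₁P₁ → P₁ = (λ₀/μ₁)P₀ = (5.4/9.9)P₀ = 0.5455P₀
State 1: P₂ = (λ₀λ₁)/(μ₁μ₂)P₀ = (5.4×5.2)/(9.9×8.7)P₀ = 0.3260P₀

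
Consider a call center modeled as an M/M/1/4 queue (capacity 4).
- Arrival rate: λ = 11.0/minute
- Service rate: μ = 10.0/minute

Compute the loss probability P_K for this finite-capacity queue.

ρ = λ/μ = 11.0/10.0 = 1.1000
P₀ = (1-ρ)/(1-ρ^(K+1)) = (1-1.1000)/(1-1.1000^5) = -0.1000/-0.6105 = 0.1638
P_K = P₀×ρ^K = 0.1638 × 1.1000^4 = 0.1638 × 1.4641 = 0.2398
Blocking probability = 23.98%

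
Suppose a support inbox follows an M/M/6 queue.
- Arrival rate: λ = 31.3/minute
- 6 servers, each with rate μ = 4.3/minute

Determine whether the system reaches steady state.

Stability requires ρ = λ/(cμ) < 1
ρ = 31.3/(6 × 4.3) = 31.3/25.80 = 1.2132
Since 1.2132 ≥ 1, the system is UNSTABLE.
Need c > λ/μ = 31.3/4.3 = 7.28.
Minimum servers needed: c = 8.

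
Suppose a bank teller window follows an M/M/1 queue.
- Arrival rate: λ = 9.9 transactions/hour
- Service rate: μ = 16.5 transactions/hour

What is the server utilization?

Server utilization: ρ = λ/μ
ρ = 9.9/16.5 = 0.6000
The server is busy 60.00% of the time.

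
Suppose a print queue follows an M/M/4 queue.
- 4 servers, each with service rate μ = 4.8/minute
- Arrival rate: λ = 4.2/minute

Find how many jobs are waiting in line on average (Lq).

Traffic intensity: ρ = λ/(cμ) = 4.2/(4×4.8) = 0.2188
Since ρ = 0.2188 < 1, system is stable.
Offered load a = λ/μ = cρ = 4.2/4.8 = 0.8750
P₀ = [ Σₙ₌₀^3 aⁿ/n! + a^4/(4!(1-ρ)) ]⁻¹
Σ = a^0/0! + a^1/1! + a^2/2! + a^3/3! = 1.0000 + 0.8750 + 0.3828 + 0.1117 = 2.3695
a^4/(4!(1-ρ)) = 0.58618/(24 × 0.78125) = 0.03126
P₀ = 1/(2.3695 + 0.03126) = 0.4165
Lq = P₀·a^4·ρ / (4!(1-ρ)²) = 0.41654 × 0.58618 × 0.21875 / (24 × 0.61035) = 0.003646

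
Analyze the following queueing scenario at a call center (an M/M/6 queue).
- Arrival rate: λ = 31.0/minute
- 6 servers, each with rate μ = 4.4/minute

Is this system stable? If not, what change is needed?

Stability requires ρ = λ/(cμ) < 1
ρ = 31.0/(6 × 4.4) = 31.0/26.40 = 1.1742
Since 1.1742 ≥ 1, the system is UNSTABLE.
Need c > λ/μ = 31.0/4.4 = 7.05.
Minimum servers needed: c = 8.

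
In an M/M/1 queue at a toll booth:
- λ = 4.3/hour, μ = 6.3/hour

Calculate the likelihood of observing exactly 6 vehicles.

ρ = λ/μ = 4.3/6.3 = 0.68254
P(n) = (1-ρ)ρⁿ
P(6) = (1-0.68254) × 0.68254^6
P(6) = 0.3175 × 0.1011
P(6) = 0.03210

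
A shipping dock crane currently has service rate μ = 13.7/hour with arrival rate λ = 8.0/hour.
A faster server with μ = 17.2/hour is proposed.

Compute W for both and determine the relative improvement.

System 1: ρ₁ = 8.0/13.7 = 0.5839, W₁ = 1/(13.7-8.0) = 0.17544
System 2: ρ₂ = 8.0/17.2 = 0.4651, W₂ = 1/(17.2-8.0) = 0.10870
Improvement: (W₁-W₂)/W₁ = (0.17544-0.10870)/0.17544 = 38.04%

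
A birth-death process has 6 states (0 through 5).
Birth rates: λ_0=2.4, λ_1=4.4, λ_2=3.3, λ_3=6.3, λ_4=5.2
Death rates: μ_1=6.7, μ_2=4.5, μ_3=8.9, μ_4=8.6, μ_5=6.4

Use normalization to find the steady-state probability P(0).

Ratios P(n)/P(0) = (λ₀···λₙ₋₁)/(μ₁···μₙ):
P(1)/P(0) = (2.4)/(6.7) = 0.35821
P(2)/P(0) = (2.4×4.4)/(6.7×4.5) = 0.35025
P(3)/P(0) = (2.4×4.4×3.3)/(6.7×4.5×8.9) = 0.12987
P(4)/P(0) = (2.4×4.4×3.3×6.3)/(6.7×4.5×8.9×8.6) = 0.095136
P(5)/P(0) = (2.4×4.4×3.3×6.3×5.2)/(6.7×4.5×8.9×8.6×6.4) = 0.077298

Normalization: ∑ P(n) = 1
P(0) × (1.0000 + 0.35821 + 0.35025 + 0.12987 + 0.095136 + 0.077298) = 1
P(0) × 2.0108 = 1
P(0) = 1/2.0108 = 0.4973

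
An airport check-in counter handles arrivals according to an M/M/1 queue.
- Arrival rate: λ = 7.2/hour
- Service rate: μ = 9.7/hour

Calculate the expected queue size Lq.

ρ = λ/μ = 7.2/9.7 = 0.7423
For M/M/1: Lq = λ²/(μ(μ-λ))
Lq = 51.84/(9.7 × 2.50)
Lq = 2.1377 passengers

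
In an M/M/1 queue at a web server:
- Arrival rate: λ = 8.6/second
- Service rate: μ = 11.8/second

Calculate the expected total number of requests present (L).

ρ = λ/μ = 8.6/11.8 = 0.7288
For M/M/1: L = λ/(μ-λ)
L = 8.6/(11.8-8.6) = 8.6/3.20
L = 2.6875 requests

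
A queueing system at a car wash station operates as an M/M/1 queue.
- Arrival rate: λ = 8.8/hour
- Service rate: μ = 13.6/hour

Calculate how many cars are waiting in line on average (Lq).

ρ = λ/μ = 8.8/13.6 = 0.6471
For M/M/1: Lq = λ²/(μ(μ-λ))
Lq = 77.44/(13.6 × 4.80)
Lq = 1.1863 cars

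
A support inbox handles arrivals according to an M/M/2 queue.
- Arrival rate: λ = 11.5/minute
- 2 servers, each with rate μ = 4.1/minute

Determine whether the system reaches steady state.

Stability requires ρ = λ/(cμ) < 1
ρ = 11.5/(2 × 4.1) = 11.5/8.20 = 1.4024
Since 1.4024 ≥ 1, the system is UNSTABLE.
Need c > λ/μ = 11.5/4.1 = 2.80.
Minimum servers needed: c = 3.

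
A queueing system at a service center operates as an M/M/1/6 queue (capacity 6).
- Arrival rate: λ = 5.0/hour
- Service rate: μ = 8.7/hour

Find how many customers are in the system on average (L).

ρ = λ/μ = 5.0/8.7 = 0.5747
P₀ = (1-ρ)/(1-ρ^(K+1)) = (1-0.5747)/(1-0.5747^7) = 0.4253/0.9793 = 0.4343
P_K = P₀×ρ^K = 0.4343 × 0.5747^6 = 0.4343 × 0.03603 = 0.01565
L = ρ[1 - (K+1)ρ^K + Kρ^(K+1)] / [(1-ρ)(1-ρ^(K+1))]
L = 0.5747 × (1 - 7×0.03603 + 6×0.02071) / ((1 - 0.5747) × (1 - 0.02071)) = 1.2033 customers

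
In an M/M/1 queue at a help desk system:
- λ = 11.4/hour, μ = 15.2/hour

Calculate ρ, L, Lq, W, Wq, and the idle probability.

Step 1: ρ = λ/μ = 11.4/15.2 = 0.7500
Step 2: L = λ/(μ-λ) = 11.4/3.80 = 3.0000
Step 3: Lq = λ²/(μ(μ-λ)) = 129.96/(15.2×3.80) = 2.2500
Step 4: W = 1/(μ-λ) = 1/3.80 = 0.26316
Step 5: Wq = λ/(μ(μ-λ)) = 11.4/(15.2×3.80) = 0.1974
Step 6: P(0) = 1-ρ = 0.2500
Verify: L = λW = 11.4×0.26316 = 3.0000 ✔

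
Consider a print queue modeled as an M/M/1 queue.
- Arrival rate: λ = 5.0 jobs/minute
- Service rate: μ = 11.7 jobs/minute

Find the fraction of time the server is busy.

Server utilization: ρ = λ/μ
ρ = 5.0/11.7 = 0.4274
The server is busy 42.74% of the time.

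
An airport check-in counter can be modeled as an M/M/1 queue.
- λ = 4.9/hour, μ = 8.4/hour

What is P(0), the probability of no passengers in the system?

ρ = λ/μ = 4.9/8.4 = 0.5833
P(0) = 1 - ρ = 1 - 0.5833 = 0.4167
The server is idle 41.67% of the time.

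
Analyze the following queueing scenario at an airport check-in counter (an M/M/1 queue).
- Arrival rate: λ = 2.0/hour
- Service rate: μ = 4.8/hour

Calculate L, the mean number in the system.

ρ = λ/μ = 2.0/4.8 = 0.4167
For M/M/1: L = λ/(μ-λ)
L = 2.0/(4.8-2.0) = 2.0/2.80
L = 0.7143 passengers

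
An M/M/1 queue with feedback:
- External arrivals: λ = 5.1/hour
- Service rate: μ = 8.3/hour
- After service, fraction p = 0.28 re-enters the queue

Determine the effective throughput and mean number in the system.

Effective arrival rate: λ_eff = λ/(1-p) = 5.1/(1-0.28) = 5.1/0.72 = 7.083333
ρ = λ_eff/μ = 7.083333/8.3 = 0.853414
L = ρ/(1-ρ) = 0.853414/(1-0.853414) = 5.8219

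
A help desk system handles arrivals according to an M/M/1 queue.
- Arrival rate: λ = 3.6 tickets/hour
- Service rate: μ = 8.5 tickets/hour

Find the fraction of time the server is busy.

Server utilization: ρ = λ/μ
ρ = 3.6/8.5 = 0.4235
The server is busy 42.35% of the time.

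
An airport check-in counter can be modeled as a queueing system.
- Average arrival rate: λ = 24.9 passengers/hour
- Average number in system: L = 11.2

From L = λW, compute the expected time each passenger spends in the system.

Little's Law: L = λW, so W = L/λ
W = 11.2/24.9 = 0.4498 hours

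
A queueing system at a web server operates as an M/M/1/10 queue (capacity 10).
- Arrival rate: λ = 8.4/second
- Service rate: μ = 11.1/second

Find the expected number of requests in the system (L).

ρ = λ/μ = 8.4/11.1 = 0.75676
P₀ = (1-ρ)/(1-ρ^(K+1)) = (1-0.75676)/(1-0.75676^11) = 0.2432/0.9534 = 0.2551
P_K = P₀×ρ^K = 0.25513 × 0.75676^10 = 0.25513 × 0.061600 = 0.01572
L = ρ[1 - (K+1)ρ^K + Kρ^(K+1)] / [(1-ρ)(1-ρ^(K+1))]
L = 0.75676 × (1 - 11×0.061600 + 10×0.046617) / ((1 - 0.75676) × (1 - 0.046617)) = 2.5733 requests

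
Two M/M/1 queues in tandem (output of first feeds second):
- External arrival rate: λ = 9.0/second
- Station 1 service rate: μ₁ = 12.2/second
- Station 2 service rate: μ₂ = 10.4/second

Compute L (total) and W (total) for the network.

By Jackson's theorem, each station behaves as independent M/M/1.
Station 1: ρ₁ = 9.0/12.2 = 0.7377, L₁ = ρ₁/(1-ρ₁) = λ/(μ₁-λ) = 9.0/3.20 = 2.8125
Station 2: ρ₂ = 9.0/10.4 = 0.8654, L₂ = ρ₂/(1-ρ₂) = λ/(μ₂-λ) = 9.0/1.40 = 6.4286
Total: L = L₁ + L₂ = 2.8125 + 6.4286 = 9.2411
W = L/λ = 9.2411/9.0 = 1.0268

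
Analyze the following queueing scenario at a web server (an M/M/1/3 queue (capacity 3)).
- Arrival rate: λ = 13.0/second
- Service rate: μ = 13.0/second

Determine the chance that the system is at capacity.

ρ = λ/μ = 13.0/13.0 = 1 exactly.
With ρ = 1 the usual (1-ρ)/(1-ρ^(K+1)) form is 0/0; instead every state 0..K is equally likely.
P₀ = 1/(K+1) = 1/4 = 0.2500
P_K = P₀×ρ^K = P₀ = 0.2500
Blocking probability = 25.00%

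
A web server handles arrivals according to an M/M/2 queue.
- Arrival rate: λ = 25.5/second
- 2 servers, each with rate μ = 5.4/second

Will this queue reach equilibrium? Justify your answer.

Stability requires ρ = λ/(cμ) < 1
ρ = 25.5/(2 × 5.4) = 25.5/10.80 = 2.3611
Since 2.3611 ≥ 1, the system is UNSTABLE.
Need c > λ/μ = 25.5/5.4 = 4.72.
Minimum servers needed: c = 5.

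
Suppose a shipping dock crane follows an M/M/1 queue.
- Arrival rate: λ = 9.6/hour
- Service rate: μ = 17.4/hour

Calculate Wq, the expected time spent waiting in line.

First, compute utilization: ρ = λ/μ = 9.6/17.4 = 0.5517
For M/M/1: Wq = λ/(μ(μ-λ))
Wq = 9.6/(17.4 × (17.4-9.6))
Wq = 9.6/(17.4 × 7.80)
Wq = 0.07073 hours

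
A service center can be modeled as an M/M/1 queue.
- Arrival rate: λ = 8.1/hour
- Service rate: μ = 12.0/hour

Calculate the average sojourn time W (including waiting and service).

First, compute utilization: ρ = λ/μ = 8.1/12.0 = 0.6750
For M/M/1: W = 1/(μ-λ)
W = 1/(12.0-8.1) = 1/3.90
W = 0.2564 hours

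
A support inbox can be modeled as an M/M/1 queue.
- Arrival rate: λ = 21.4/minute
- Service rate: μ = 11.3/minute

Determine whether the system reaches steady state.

Stability requires ρ = λ/(cμ) < 1
ρ = 21.4/(1 × 11.3) = 21.4/11.30 = 1.8938
Since 1.8938 ≥ 1, the system is UNSTABLE.
Queue grows without bound. Need μ > λ = 21.4.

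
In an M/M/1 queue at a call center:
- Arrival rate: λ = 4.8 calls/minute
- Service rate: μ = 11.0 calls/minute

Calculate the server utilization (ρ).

Server utilization: ρ = λ/μ
ρ = 4.8/11.0 = 0.4364
The server is busy 43.64% of the time.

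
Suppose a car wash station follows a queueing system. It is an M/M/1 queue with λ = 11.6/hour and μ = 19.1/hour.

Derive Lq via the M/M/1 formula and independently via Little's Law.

Method 1 (direct): Lq = λ²/(μ(μ-λ)) = 134.56/(19.1 × 7.50) = 0.9393

Method 2 (Little's Law):
W = 1/(μ-λ) = 1/7.50 = 0.133333
Wq = W - 1/μ = 0.133333 - 0.0523560 = 0.080977
Lq = λWq = 11.6 × 0.080977 = 0.9393 ✔ (matches Method 1)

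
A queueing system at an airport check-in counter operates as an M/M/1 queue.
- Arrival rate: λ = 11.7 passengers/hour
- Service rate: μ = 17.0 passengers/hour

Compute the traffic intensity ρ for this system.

Server utilization: ρ = λ/μ
ρ = 11.7/17.0 = 0.6882
The server is busy 68.82% of the time.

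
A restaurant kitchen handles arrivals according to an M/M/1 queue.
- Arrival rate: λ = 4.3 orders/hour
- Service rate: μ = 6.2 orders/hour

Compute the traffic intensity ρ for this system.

Server utilization: ρ = λ/μ
ρ = 4.3/6.2 = 0.6935
The server is busy 69.35% of the time.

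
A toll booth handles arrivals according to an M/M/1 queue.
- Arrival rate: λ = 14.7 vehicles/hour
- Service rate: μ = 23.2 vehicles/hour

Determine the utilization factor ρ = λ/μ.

Server utilization: ρ = λ/μ
ρ = 14.7/23.2 = 0.6336
The server is busy 63.36% of the time.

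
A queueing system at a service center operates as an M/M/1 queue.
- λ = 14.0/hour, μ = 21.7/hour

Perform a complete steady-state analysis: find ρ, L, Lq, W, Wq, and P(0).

Step 1: ρ = λ/μ = 14.0/21.7 = 0.6452
Step 2: L = λ/(μ-λ) = 14.0/7.70 = 1.8182
Step 3: Lq = λ²/(μ(μ-λ)) = 196.00/(21.7×7.70) = 1.1730
Step 4: W = 1/(μ-λ) = 1/7.70 = 0.12987
Step 5: Wq = λ/(μ(μ-λ)) = 14.0/(21.7×7.70) = 0.08379
Step 6: P(0) = 1-ρ = 0.3548
Verify: L = λW = 14.0×0.12987 = 1.8182 ✔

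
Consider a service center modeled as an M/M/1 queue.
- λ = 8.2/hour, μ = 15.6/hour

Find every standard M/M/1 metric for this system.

Step 1: ρ = λ/μ = 8.2/15.6 = 0.5256
Step 2: L = λ/(μ-λ) = 8.2/7.40 = 1.1081
Step 3: Lq = λ²/(μ(μ-λ)) = 67.24/(15.6×7.40) = 0.5825
Step 4: W = 1/(μ-λ) = 1/7.40 = 0.13514
Step 5: Wq = λ/(μ(μ-λ)) = 8.2/(15.6×7.40) = 0.07103
Step 6: P(0) = 1-ρ = 0.4744
Verify: L = λW = 8.2×0.13514 = 1.1081 ✔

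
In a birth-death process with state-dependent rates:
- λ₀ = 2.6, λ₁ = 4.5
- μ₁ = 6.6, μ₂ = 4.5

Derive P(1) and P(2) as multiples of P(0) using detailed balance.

Balance equations:
State 0: λ₀P₀ = μ₁P₁ → P₁ = (λ₀/μ₁)P₀ = (2.6/6.6)P₀ = 0.3939P₀
State 1: P₂ = (λ₀λ₁)/(μ₁μ₂)P₀ = (2.6×4.5)/(6.6×4.5)P₀ = 0.3939P₀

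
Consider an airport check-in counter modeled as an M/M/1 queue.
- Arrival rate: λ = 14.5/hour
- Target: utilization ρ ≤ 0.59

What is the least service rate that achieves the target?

ρ = λ/μ, so μ = λ/ρ
μ ≥ 14.5/0.59 = 24.5763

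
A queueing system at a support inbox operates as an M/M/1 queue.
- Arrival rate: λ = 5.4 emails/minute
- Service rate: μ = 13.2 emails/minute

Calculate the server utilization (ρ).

Server utilization: ρ = λ/μ
ρ = 5.4/13.2 = 0.4091
The server is busy 40.91% of the time.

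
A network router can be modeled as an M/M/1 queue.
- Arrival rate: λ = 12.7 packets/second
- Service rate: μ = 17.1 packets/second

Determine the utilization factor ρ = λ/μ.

Server utilization: ρ = λ/μ
ρ = 12.7/17.1 = 0.7427
The server is busy 74.27% of the time.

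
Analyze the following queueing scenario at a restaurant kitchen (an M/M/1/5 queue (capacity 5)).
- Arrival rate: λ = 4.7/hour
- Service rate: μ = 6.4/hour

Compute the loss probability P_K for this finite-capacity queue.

ρ = λ/μ = 4.7/6.4 = 0.73438
P₀ = (1-ρ)/(1-ρ^(K+1)) = (1-0.73438)/(1-0.73438^6) = 0.2656/0.8431 = 0.3150
P_K = P₀×ρ^K = 0.31504 × 0.73438^5 = 0.31504 × 0.21360 = 0.06729
Blocking probability = 6.73%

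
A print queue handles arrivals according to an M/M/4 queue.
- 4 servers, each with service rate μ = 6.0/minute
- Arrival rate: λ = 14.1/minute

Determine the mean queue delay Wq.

Traffic intensity: ρ = λ/(cμ) = 14.1/(4×6.0) = 0.5875
Since ρ = 0.5875 < 1, system is stable.
Offered load a = λ/μ = cρ = 14.1/6.0 = 2.3500
P₀ = [ Σₙ₌₀^3 aⁿ/n! + a^4/(4!(1-ρ)) ]⁻¹
Σ = a^0/0! + a^1/1! + a^2/2! + a^3/3! = 1.00000 + 2.35000 + 2.76125 + 2.16298 = 8.2742
a^4/(4!(1-ρ)) = 30.4980/(24 × 0.4125) = 3.0806
P₀ = 1/(8.2742 + 3.0806) = 0.08807
Lq = P₀·a^4·ρ / (4!(1-ρ)²) = 0.088068 × 30.4980 × 0.58750 / (24 × 0.17016) = 0.3864
Wq = Lq/λ = 0.3864/14.1 = 0.02740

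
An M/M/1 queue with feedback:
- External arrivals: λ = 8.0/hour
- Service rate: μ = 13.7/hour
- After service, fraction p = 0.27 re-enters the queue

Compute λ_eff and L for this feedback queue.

Effective arrival rate: λ_eff = λ/(1-p) = 8.0/(1-0.27) = 8.0/0.73 = 10.9589
ρ = λ_eff/μ = 10.9589/13.7 = 0.79992
L = ρ/(1-ρ) = 0.79992/(1-0.79992) = 3.9980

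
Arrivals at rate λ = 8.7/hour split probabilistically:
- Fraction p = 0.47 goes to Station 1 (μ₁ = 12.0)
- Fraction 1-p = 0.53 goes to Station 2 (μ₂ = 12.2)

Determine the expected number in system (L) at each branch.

Effective rates: λ₁ = 8.7×0.47 = 4.089, λ₂ = 8.7×0.53 = 4.611
Station 1: ρ₁ = 4.089/12.0 = 0.34075, L₁ = ρ₁/(1-ρ₁) = 0.34075/(1-0.34075) = 0.5169
Station 2: ρ₂ = 4.611/12.2 = 0.37795, L₂ = ρ₂/(1-ρ₂) = 0.37795/(1-0.37795) = 0.6076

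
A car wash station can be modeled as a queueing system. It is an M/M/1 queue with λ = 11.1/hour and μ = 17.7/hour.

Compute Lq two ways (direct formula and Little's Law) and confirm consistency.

Method 1 (direct): Lq = λ²/(μ(μ-λ)) = 123.21/(17.7 × 6.60) = 1.0547

Method 2 (Little's Law):
W = 1/(μ-λ) = 1/6.60 = 0.15152
Wq = W - 1/μ = 0.15152 - 0.056497 = 0.09502
Lq = λWq = 11.1 × 0.09502 = 1.0547 ✔ (matches Method 1)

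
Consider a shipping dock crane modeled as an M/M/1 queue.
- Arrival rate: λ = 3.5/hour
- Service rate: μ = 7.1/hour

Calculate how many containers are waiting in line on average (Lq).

ρ = λ/μ = 3.5/7.1 = 0.4930
For M/M/1: Lq = λ²/(μ(μ-λ))
Lq = 12.25/(7.1 × 3.60)
Lq = 0.4793 containers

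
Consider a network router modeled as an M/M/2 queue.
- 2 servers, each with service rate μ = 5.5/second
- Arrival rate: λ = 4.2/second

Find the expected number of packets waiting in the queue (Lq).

Traffic intensity: ρ = λ/(cμ) = 4.2/(2×5.5) = 0.3818
Since ρ = 0.3818 < 1, system is stable.
Offered load a = λ/μ = cρ = 4.2/5.5 = 0.7636
P₀ = [ Σₙ₌₀^1 aⁿ/n! + a^2/(2!(1-ρ)) ]⁻¹
Σ = a^0/0! + a^1/1! = 1.0000 + 0.7636 = 1.7636
a^2/(2!(1-ρ)) = 0.58314/(2 × 0.61818) = 0.4717
P₀ = 1/(1.7636 + 0.4717) = 0.4474
Lq = P₀·a^2·ρ / (2!(1-ρ)²) = 0.4474 × 0.5831 × 0.3818 / (2 × 0.3821) = 0.1303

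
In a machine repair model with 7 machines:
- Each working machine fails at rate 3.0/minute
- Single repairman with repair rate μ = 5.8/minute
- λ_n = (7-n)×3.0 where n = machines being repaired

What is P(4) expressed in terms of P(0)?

P(4)/P(0) = ∏_{i=0}^{4-1} λ_i/μ_{i+1}
= (7-0)×3.0/5.8 × (7-1)×3.0/5.8 × (7-2)×3.0/5.8 × (7-3)×3.0/5.8
= 60.1246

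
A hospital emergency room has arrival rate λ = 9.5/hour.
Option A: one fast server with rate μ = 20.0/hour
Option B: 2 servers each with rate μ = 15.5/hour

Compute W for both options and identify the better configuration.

Option A: single server μ = 20.0 (M/M/1)
  ρ_A = 9.5/20.0 = 0.4750
  W_A = 1/(μ-λ) = 1/(20.0-9.5) = 1/10.50 = 0.09524

Option B: 2 servers μ = 15.5 (M/M/2)
  ρ_B = λ/(cμ) = 9.5/(2×15.5) = 0.3065
  Offered load a = λ/μ = cρ = 9.5/15.5 = 0.6129
  P₀ = [ Σₙ₌₀^1 aⁿ/n! + a^2/(2!(1-ρ)) ]⁻¹
  Σ = a^0/0! + a^1/1! = 1.0000 + 0.6129 = 1.6129
  a^2/(2!(1-ρ)) = 0.37565/(2 × 0.69355) = 0.2708
  P₀ = 1/(1.6129 + 0.2708) = 0.5309
  Lq = P₀·a^2·ρ / (2!(1-ρ)²) = 0.530864 × 0.375650 × 0.306452 / (2 × 0.481009) = 0.06353
  Wq_B = Lq/λ = 0.0635251/9.5 = 0.0066869
  W_B = Wq_B + 1/μ = 0.0066869 + 0.064516 = 0.07120

Since W_B = 0.07120 < W_A = 0.09524, Option B (multiple servers) has the shorter time in system.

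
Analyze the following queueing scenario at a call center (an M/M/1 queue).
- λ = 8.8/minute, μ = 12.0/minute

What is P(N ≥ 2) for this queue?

ρ = λ/μ = 8.8/12.0 = 0.73333
P(N ≥ n) = ρⁿ
P(N ≥ 2) = 0.73333^2
P(N ≥ 2) = 0.5378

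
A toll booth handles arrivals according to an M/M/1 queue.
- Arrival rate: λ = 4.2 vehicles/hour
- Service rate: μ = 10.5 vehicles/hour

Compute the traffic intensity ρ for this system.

Server utilization: ρ = λ/μ
ρ = 4.2/10.5 = 0.4000
The server is busy 40.00% of the time.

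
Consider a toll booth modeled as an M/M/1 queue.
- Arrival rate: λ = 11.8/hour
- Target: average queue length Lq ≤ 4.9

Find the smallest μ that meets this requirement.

For M/M/1: Lq = λ²/(μ(μ-λ))
Need Lq ≤ 4.9, i.e. μ(μ-λ) ≥ λ²/4.9
μ² - 11.8μ - 139.24/4.9 ≥ 0  →  μ² - 11.8μ - 28.41633 ≥ 0
Quadratic formula (positive root): μ = [λ + √(λ² + 4×28.41633)]/2
Discriminant: 139.24 + 4×28.41633 = 252.9053, √252.9053 = 15.9030
μ ≥ (11.8 + 15.9030)/2 = 13.8515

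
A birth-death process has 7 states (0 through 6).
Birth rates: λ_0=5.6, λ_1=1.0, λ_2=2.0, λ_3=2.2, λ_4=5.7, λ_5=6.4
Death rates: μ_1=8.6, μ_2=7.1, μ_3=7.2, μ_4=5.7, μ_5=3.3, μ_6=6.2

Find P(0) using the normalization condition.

Ratios P(n)/P(0) = (λ₀···λₙ₋₁)/(μ₁···μₙ):
P(1)/P(0) = (5.6)/(8.6) = 0.6512
P(2)/P(0) = (5.6×1.0)/(8.6×7.1) = 0.09171
P(3)/P(0) = (5.6×1.0×2.0)/(8.6×7.1×7.2) = 0.02548
P(4)/P(0) = (5.6×1.0×2.0×2.2)/(8.6×7.1×7.2×5.7) = 0.009833
P(5)/P(0) = (5.6×1.0×2.0×2.2×5.7)/(8.6×7.1×7.2×5.7×3.3) = 0.01698
P(6)/P(0) = (5.6×1.0×2.0×2.2×5.7×6.4)/(8.6×7.1×7.2×5.7×3.3×6.2) = 0.01753

Normalization: ∑ P(n) = 1
P(0) × (1.0000 + 0.6512 + 0.09171 + 0.02548 + 0.009833 + 0.01698 + 0.01753) = 1
P(0) × 1.8127 = 1
P(0) = 1/1.8127 = 0.5517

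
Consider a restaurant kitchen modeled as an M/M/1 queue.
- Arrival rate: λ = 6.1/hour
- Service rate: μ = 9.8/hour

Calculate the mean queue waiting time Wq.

First, compute utilization: ρ = λ/μ = 6.1/9.8 = 0.6224
For M/M/1: Wq = λ/(μ(μ-λ))
Wq = 6.1/(9.8 × (9.8-6.1))
Wq = 6.1/(9.8 × 3.70)
Wq = 0.1682 hours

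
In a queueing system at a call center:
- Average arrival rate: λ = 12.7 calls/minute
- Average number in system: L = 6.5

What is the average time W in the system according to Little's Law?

Little's Law: L = λW, so W = L/λ
W = 6.5/12.7 = 0.5118 minutes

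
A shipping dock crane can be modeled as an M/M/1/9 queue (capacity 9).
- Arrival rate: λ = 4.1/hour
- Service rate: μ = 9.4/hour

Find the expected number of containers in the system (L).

ρ = λ/μ = 4.1/9.4 = 0.43617
P₀ = (1-ρ)/(1-ρ^(K+1)) = (1-0.43617)/(1-0.43617^10) = 0.56383/0.99975 = 0.5640
P_K = P₀×ρ^K = 0.5640 × 0.43617^9 = 0.5640 × 0.0005713 = 0.0003222
L = ρ[1 - (K+1)ρ^K + Kρ^(K+1)] / [(1-ρ)(1-ρ^(K+1))]
L = 0.43617 × (1 - 10×0.0005713 + 9×0.0002492) / ((1 - 0.43617) × (1 - 0.0002492)) = 0.7711 containers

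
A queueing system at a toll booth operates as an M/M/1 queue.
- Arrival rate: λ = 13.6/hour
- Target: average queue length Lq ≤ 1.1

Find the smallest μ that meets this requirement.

For M/M/1: Lq = λ²/(μ(μ-λ))
Need Lq ≤ 1.1, i.e. μ(μ-λ) ≥ λ²/1.1
μ² - 13.6μ - 184.96/1.1 ≥ 0  →  μ² - 13.6μ - 168.14545 ≥ 0
Quadratic formula (positive root): μ = [λ + √(λ² + 4×168.14545)]/2
Discriminant: 184.96 + 4×168.14545 = 857.5418, √857.5418 = 29.2838
μ ≥ (13.6 + 29.2838)/2 = 21.4419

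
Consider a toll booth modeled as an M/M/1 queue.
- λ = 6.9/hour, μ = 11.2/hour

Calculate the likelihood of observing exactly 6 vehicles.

ρ = λ/μ = 6.9/11.2 = 0.61607
P(n) = (1-ρ)ρⁿ
P(6) = (1-0.61607) × 0.61607^6
P(6) = 0.3839 × 0.05467
P(6) = 0.02099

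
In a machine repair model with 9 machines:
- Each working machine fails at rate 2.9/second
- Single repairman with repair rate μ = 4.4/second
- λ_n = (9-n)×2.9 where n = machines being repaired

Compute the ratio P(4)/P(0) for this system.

P(4)/P(0) = ∏_{i=0}^{4-1} λ_i/μ_{i+1}
= (9-0)×2.9/4.4 × (9-1)×2.9/4.4 × (9-2)×2.9/4.4 × (9-3)×2.9/4.4
= 570.6411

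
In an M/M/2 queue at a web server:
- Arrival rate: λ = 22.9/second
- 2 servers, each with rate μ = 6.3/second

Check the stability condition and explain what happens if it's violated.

Stability requires ρ = λ/(cμ) < 1
ρ = 22.9/(2 × 6.3) = 22.9/12.60 = 1.8175
Since 1.8175 ≥ 1, the system is UNSTABLE.
Need c > λ/μ = 22.9/6.3 = 3.63.
Minimum servers needed: c = 4.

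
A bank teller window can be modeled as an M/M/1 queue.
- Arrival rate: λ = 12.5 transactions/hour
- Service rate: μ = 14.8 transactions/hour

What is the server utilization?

Server utilization: ρ = λ/μ
ρ = 12.5/14.8 = 0.8446
The server is busy 84.46% of the time.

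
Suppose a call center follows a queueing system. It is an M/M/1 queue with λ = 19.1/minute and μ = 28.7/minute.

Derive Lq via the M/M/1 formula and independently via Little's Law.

Method 1 (direct): Lq = λ²/(μ(μ-λ)) = 364.81/(28.7 × 9.60) = 1.3241

Method 2 (Little's Law):
W = 1/(μ-λ) = 1/9.60 = 0.1041667
Wq = W - 1/μ = 0.1041667 - 0.03484321 = 0.069323
Lq = λWq = 19.1 × 0.069323 = 1.3241 ✔ (matches Method 1)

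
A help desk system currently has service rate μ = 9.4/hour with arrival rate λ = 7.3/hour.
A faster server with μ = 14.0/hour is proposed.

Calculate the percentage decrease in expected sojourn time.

System 1: ρ₁ = 7.3/9.4 = 0.7766, W₁ = 1/(9.4-7.3) = 0.47619
System 2: ρ₂ = 7.3/14.0 = 0.5214, W₂ = 1/(14.0-7.3) = 0.14925
Improvement: (W₁-W₂)/W₁ = (0.47619-0.14925)/0.47619 = 68.66%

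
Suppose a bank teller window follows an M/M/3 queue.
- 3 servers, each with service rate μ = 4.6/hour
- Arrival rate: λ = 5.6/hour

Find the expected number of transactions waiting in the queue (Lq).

Traffic intensity: ρ = λ/(cμ) = 5.6/(3×4.6) = 0.4058
Since ρ = 0.4058 < 1, system is stable.
Offered load a = λ/μ = cρ = 5.6/4.6 = 1.2174
P₀ = [ Σₙ₌₀^2 aⁿ/n! + a^3/(3!(1-ρ)) ]⁻¹
Σ = a^0/0! + a^1/1! + a^2/2! = 1.0000 + 1.2174 + 0.7410 = 2.9584
a^3/(3!(1-ρ)) = 1.8042/(6 × 0.5942) = 0.5061
P₀ = 1/(2.9584 + 0.5061) = 0.2886
Lq = P₀·a^3·ρ / (3!(1-ρ)²) = 0.288644 × 1.80422 × 0.405797 / (6 × 0.353077) = 0.09976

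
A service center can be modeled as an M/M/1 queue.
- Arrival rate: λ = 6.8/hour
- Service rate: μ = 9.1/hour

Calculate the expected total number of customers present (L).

ρ = λ/μ = 6.8/9.1 = 0.7473
For M/M/1: L = λ/(μ-λ)
L = 6.8/(9.1-6.8) = 6.8/2.30
L = 2.9565 customers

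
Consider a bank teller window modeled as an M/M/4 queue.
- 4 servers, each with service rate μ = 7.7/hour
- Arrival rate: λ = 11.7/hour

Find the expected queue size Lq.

Traffic intensity: ρ = λ/(cμ) = 11.7/(4×7.7) = 0.3799
Since ρ = 0.3799 < 1, system is stable.
Offered load a = λ/μ = cρ = 11.7/7.7 = 1.5195
P₀ = [ Σₙ₌₀^3 aⁿ/n! + a^4/(4!(1-ρ)) ]⁻¹
Σ = a^0/0! + a^1/1! + a^2/2! + a^3/3! = 1.0000 + 1.5195 + 1.1544 + 0.5847 = 4.2586
a^4/(4!(1-ρ)) = 5.3307/(24 × 0.6201) = 0.3582
P₀ = 1/(4.2586 + 0.3582) = 0.2166
Lq = P₀·a^4·ρ / (4!(1-ρ)²) = 0.2166 × 5.3307 × 0.3799 / (24 × 0.3846) = 0.04752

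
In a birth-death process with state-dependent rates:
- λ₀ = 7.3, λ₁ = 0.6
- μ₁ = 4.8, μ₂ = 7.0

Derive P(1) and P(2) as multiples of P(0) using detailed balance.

Balance equations:
State 0: λ₀P₀ = μ₁P₁ → P₁ = (λ₀/μ₁)P₀ = (7.3/4.8)P₀ = 1.5208P₀
State 1: P₂ = (λ₀λ₁)/(μ₁μ₂)P₀ = (7.3×0.6)/(4.8×7.0)P₀ = 0.1304P₀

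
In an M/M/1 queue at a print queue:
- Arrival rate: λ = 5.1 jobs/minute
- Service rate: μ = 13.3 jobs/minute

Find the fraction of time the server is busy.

Server utilization: ρ = λ/μ
ρ = 5.1/13.3 = 0.3835
The server is busy 38.35% of the time.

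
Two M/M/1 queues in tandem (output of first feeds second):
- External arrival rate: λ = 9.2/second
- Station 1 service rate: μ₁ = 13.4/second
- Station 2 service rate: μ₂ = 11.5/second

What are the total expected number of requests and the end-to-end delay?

By Jackson's theorem, each station behaves as independent M/M/1.
Station 1: ρ₁ = 9.2/13.4 = 0.6866, L₁ = ρ₁/(1-ρ₁) = λ/(μ₁-λ) = 9.2/4.20 = 2.1905
Station 2: ρ₂ = 9.2/11.5 = 0.8000, L₂ = ρ₂/(1-ρ₂) = λ/(μ₂-λ) = 9.2/2.30 = 4.0000
Total: L = L₁ + L₂ = 2.1905 + 4.0000 = 6.1905
W = L/λ = 6.1905/9.2 = 0.6729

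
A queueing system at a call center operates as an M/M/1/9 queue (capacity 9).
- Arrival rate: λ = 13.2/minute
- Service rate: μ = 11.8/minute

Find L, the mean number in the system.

ρ = λ/μ = 13.2/11.8 = 1.118644
P₀ = (1-ρ)/(1-ρ^(K+1)) = (1-1.118644)/(1-1.118644^10) = -0.11864/-2.0684 = 0.05736
P_K = P₀×ρ^K = 0.05736 × 1.118644^9 = 0.05736 × 2.7430 = 0.1573
L = ρ[1 - (K+1)ρ^K + Kρ^(K+1)] / [(1-ρ)(1-ρ^(K+1))]
L = 1.118644 × (1 - 10×2.7430080 + 9×3.0684495) / ((1 - 1.118644) × (1 - 3.0684495)) = 5.4060 calls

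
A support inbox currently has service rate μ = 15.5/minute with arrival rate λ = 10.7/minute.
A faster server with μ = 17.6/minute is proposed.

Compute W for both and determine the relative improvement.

System 1: ρ₁ = 10.7/15.5 = 0.6903, W₁ = 1/(15.5-10.7) = 0.20833
System 2: ρ₂ = 10.7/17.6 = 0.6080, W₂ = 1/(17.6-10.7) = 0.14493
Improvement: (W₁-W₂)/W₁ = (0.20833-0.14493)/0.20833 = 30.43%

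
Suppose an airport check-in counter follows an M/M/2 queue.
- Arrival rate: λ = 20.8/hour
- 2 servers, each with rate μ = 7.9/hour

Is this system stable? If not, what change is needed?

Stability requires ρ = λ/(cμ) < 1
ρ = 20.8/(2 × 7.9) = 20.8/15.80 = 1.3165
Since 1.3165 ≥ 1, the system is UNSTABLE.
Need c > λ/μ = 20.8/7.9 = 2.63.
Minimum servers needed: c = 3.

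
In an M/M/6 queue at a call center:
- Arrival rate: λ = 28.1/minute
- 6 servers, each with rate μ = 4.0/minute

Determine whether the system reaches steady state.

Stability requires ρ = λ/(cμ) < 1
ρ = 28.1/(6 × 4.0) = 28.1/24.00 = 1.1708
Since 1.1708 ≥ 1, the system is UNSTABLE.
Need c > λ/μ = 28.1/4.0 = 7.03.
Minimum servers needed: c = 8.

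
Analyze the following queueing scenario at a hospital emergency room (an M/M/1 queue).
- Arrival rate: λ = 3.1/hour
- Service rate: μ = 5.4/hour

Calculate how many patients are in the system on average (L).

ρ = λ/μ = 3.1/5.4 = 0.5741
For M/M/1: L = λ/(μ-λ)
L = 3.1/(5.4-3.1) = 3.1/2.30
L = 1.3478 patients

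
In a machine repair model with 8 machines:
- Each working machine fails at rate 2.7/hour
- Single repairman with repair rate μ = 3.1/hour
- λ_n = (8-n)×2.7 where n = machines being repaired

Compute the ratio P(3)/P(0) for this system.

P(3)/P(0) = ∏_{i=0}^{3-1} λ_i/μ_{i+1}
= (8-0)×2.7/3.1 × (8-1)×2.7/3.1 × (8-2)×2.7/3.1
= 221.9962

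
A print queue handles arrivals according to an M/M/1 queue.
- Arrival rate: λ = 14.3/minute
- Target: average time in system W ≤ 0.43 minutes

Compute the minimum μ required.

For M/M/1: W = 1/(μ-λ)
Need W ≤ 0.43, so 1/(μ-λ) ≤ 0.43
μ - λ ≥ 1/0.43 = 2.3256
μ ≥ 14.3 + 2.3256 = 16.6256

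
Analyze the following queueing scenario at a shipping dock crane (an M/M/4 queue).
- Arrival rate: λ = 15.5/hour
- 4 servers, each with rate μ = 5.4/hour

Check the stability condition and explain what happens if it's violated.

Stability requires ρ = λ/(cμ) < 1
ρ = 15.5/(4 × 5.4) = 15.5/21.60 = 0.7176
Since 0.7176 < 1, the system is STABLE.
The servers are busy 71.76% of the time.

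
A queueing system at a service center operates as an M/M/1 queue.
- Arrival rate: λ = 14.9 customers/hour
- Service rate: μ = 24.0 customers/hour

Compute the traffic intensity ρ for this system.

Server utilization: ρ = λ/μ
ρ = 14.9/24.0 = 0.6208
The server is busy 62.08% of the time.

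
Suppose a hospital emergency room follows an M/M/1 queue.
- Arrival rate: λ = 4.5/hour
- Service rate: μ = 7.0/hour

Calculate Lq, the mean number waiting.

ρ = λ/μ = 4.5/7.0 = 0.6429
For M/M/1: Lq = λ²/(μ(μ-λ))
Lq = 20.25/(7.0 × 2.50)
Lq = 1.1571 patients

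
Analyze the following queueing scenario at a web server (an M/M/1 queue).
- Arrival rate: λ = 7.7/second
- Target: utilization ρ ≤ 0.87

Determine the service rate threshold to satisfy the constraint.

ρ = λ/μ, so μ = λ/ρ
μ ≥ 7.7/0.87 = 8.8506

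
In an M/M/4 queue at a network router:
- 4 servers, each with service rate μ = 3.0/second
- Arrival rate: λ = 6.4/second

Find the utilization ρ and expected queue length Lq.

Traffic intensity: ρ = λ/(cμ) = 6.4/(4×3.0) = 0.5333
Since ρ = 0.5333 < 1, system is stable.
Offered load a = λ/μ = cρ = 6.4/3.0 = 2.1333
P₀ = [ Σₙ₌₀^3 aⁿ/n! + a^4/(4!(1-ρ)) ]⁻¹
Σ = a^0/0! + a^1/1! + a^2/2! + a^3/3! = 1.0000 + 2.1333 + 2.2756 + 1.6182 = 7.0271
a^4/(4!(1-ρ)) = 20.7126/(24 × 0.46667) = 1.8493
P₀ = 1/(7.0271 + 1.8493) = 0.1127
Lq = P₀·a^4·ρ / (4!(1-ρ)²) = 0.11266 × 20.7126 × 0.53333 / (24 × 0.21778) = 0.2381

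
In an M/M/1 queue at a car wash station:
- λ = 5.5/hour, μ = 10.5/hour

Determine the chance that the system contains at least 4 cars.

ρ = λ/μ = 5.5/10.5 = 0.5238
P(N ≥ n) = ρⁿ
P(N ≥ 4) = 0.5238^4
P(N ≥ 4) = 0.07528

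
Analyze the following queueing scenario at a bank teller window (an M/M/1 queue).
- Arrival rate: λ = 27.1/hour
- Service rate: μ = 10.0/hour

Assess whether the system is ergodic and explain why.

Stability requires ρ = λ/(cμ) < 1
ρ = 27.1/(1 × 10.0) = 27.1/10.00 = 2.7100
Since 2.7100 ≥ 1, the system is UNSTABLE.
Queue grows without bound. Need μ > λ = 27.1.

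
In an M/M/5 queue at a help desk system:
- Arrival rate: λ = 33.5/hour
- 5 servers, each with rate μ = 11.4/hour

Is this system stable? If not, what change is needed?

Stability requires ρ = λ/(cμ) < 1
ρ = 33.5/(5 × 11.4) = 33.5/57.00 = 0.5877
Since 0.5877 < 1, the system is STABLE.
The servers are busy 58.77% of the time.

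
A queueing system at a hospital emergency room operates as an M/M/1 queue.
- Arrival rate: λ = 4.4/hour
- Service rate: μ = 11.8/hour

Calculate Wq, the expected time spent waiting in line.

First, compute utilization: ρ = λ/μ = 4.4/11.8 = 0.3729
For M/M/1: Wq = λ/(μ(μ-λ))
Wq = 4.4/(11.8 × (11.8-4.4))
Wq = 4.4/(11.8 × 7.40)
Wq = 0.05039 hours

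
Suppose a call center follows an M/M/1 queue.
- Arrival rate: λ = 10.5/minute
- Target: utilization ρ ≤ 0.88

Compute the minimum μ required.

ρ = λ/μ, so μ = λ/ρ
μ ≥ 10.5/0.88 = 11.9318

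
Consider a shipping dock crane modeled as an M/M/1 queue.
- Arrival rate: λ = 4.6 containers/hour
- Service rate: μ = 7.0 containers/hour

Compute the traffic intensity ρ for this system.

Server utilization: ρ = λ/μ
ρ = 4.6/7.0 = 0.6571
The server is busy 65.71% of the time.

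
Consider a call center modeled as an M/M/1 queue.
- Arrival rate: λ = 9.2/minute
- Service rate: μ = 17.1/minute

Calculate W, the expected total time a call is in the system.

First, compute utilization: ρ = λ/μ = 9.2/17.1 = 0.5380
For M/M/1: W = 1/(μ-λ)
W = 1/(17.1-9.2) = 1/7.90
W = 0.1266 minutes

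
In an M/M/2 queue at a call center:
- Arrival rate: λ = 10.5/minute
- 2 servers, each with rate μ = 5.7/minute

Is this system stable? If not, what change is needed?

Stability requires ρ = λ/(cμ) < 1
ρ = 10.5/(2 × 5.7) = 10.5/11.40 = 0.9211
Since 0.9211 < 1, the system is STABLE.
The servers are busy 92.11% of the time.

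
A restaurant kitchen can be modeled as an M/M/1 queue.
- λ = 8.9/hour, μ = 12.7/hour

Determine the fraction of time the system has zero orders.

ρ = λ/μ = 8.9/12.7 = 0.7008
P(0) = 1 - ρ = 1 - 0.7008 = 0.2992
The server is idle 29.92% of the time.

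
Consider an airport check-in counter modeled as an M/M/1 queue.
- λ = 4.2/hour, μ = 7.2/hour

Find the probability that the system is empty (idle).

ρ = λ/μ = 4.2/7.2 = 0.5833
P(0) = 1 - ρ = 1 - 0.5833 = 0.4167
The server is idle 41.67% of the time.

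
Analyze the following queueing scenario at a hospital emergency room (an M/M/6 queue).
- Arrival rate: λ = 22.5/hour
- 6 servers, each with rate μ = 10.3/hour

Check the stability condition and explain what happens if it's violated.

Stability requires ρ = λ/(cμ) < 1
ρ = 22.5/(6 × 10.3) = 22.5/61.80 = 0.3641
Since 0.3641 < 1, the system is STABLE.
The servers are busy 36.41% of the time.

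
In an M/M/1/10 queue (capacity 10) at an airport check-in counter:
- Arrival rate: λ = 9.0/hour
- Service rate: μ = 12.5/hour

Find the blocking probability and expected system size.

ρ = λ/μ = 9.0/12.5 = 0.7200
P₀ = (1-ρ)/(1-ρ^(K+1)) = (1-0.7200)/(1-0.7200^11) = 0.2800/0.9730 = 0.2878
P_K = P₀×ρ^K = 0.28776 × 0.7200^10 = 0.28776 × 0.037439 = 0.01077
Blocking probability P_10 = 0.01077 (1.08%)
L = ρ[1 - (K+1)ρ^K + Kρ^(K+1)] / [(1-ρ)(1-ρ^(K+1))]
L = 0.7200 × (1 - 11×0.037439 + 10×0.026956) / ((1 - 0.7200) × (1 - 0.026956)) = 2.2667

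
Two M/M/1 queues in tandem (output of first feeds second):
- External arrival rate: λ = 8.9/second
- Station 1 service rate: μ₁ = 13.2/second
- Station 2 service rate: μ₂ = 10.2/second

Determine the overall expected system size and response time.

By Jackson's theorem, each station behaves as independent M/M/1.
Station 1: ρ₁ = 8.9/13.2 = 0.6742, L₁ = ρ₁/(1-ρ₁) = λ/(μ₁-λ) = 8.9/4.30 = 2.06977
Station 2: ρ₂ = 8.9/10.2 = 0.8725, L₂ = ρ₂/(1-ρ₂) = λ/(μ₂-λ) = 8.9/1.30 = 6.84615
Total: L = L₁ + L₂ = 2.06977 + 6.84615 = 8.9159
W = L/λ = 8.9159/8.9 = 1.0018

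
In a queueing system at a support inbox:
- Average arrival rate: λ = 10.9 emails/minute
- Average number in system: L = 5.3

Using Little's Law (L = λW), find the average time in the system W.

Little's Law: L = λW, so W = L/λ
W = 5.3/10.9 = 0.4862 minutes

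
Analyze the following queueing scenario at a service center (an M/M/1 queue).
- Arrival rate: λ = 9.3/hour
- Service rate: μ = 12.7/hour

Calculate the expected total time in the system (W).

First, compute utilization: ρ = λ/μ = 9.3/12.7 = 0.7323
For M/M/1: W = 1/(μ-λ)
W = 1/(12.7-9.3) = 1/3.40
W = 0.2941 hours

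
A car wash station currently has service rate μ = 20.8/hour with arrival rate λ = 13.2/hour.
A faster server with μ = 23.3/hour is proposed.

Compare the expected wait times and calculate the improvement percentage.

System 1: ρ₁ = 13.2/20.8 = 0.6346, W₁ = 1/(20.8-13.2) = 0.13158
System 2: ρ₂ = 13.2/23.3 = 0.5665, W₂ = 1/(23.3-13.2) = 0.099010
Improvement: (W₁-W₂)/W₁ = (0.13158-0.099010)/0.13158 = 24.75%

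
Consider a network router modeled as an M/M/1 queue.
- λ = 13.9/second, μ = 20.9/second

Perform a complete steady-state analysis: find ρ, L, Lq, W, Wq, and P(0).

Step 1: ρ = λ/μ = 13.9/20.9 = 0.6651
Step 2: L = λ/(μ-λ) = 13.9/7.00 = 1.9857
Step 3: Lq = λ²/(μ(μ-λ)) = 193.21/(20.9×7.00) = 1.3206
Step 4: W = 1/(μ-λ) = 1/7.00 = 0.142857
Step 5: Wq = λ/(μ(μ-λ)) = 13.9/(20.9×7.00) = 0.09501
Step 6: P(0) = 1-ρ = 0.3349
Verify: L = λW = 13.9×0.142857 = 1.9857 ✔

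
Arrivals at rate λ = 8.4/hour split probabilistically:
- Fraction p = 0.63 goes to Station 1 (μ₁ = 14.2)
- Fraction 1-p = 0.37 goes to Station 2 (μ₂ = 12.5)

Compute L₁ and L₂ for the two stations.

Effective rates: λ₁ = 8.4×0.63 = 5.292, λ₂ = 8.4×0.37 = 3.108
Station 1: ρ₁ = 5.292/14.2 = 0.3727, L₁ = ρ₁/(1-ρ₁) = 0.3727/(1-0.3727) = 0.5941
Station 2: ρ₂ = 3.108/12.5 = 0.24864, L₂ = ρ₂/(1-ρ₂) = 0.24864/(1-0.24864) = 0.3309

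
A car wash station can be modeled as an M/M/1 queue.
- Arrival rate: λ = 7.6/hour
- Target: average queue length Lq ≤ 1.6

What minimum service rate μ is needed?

For M/M/1: Lq = λ²/(μ(μ-λ))
Need Lq ≤ 1.6, i.e. μ(μ-λ) ≥ λ²/1.6
μ² - 7.6μ - 57.76/1.6 ≥ 0  →  μ² - 7.6μ - 36.1000 ≥ 0
Quadratic formula (positive root): μ = [λ + √(λ² + 4×36.1000)]/2
Discriminant: 57.76 + 4×36.1000 = 202.1600, √202.1600 = 14.218298
μ ≥ (7.6 + 14.218298)/2 = 10.9091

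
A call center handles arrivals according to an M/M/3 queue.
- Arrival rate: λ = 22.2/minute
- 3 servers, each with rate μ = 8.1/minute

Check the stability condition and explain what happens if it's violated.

Stability requires ρ = λ/(cμ) < 1
ρ = 22.2/(3 × 8.1) = 22.2/24.30 = 0.9136
Since 0.9136 < 1, the system is STABLE.
The servers are busy 91.36% of the time.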